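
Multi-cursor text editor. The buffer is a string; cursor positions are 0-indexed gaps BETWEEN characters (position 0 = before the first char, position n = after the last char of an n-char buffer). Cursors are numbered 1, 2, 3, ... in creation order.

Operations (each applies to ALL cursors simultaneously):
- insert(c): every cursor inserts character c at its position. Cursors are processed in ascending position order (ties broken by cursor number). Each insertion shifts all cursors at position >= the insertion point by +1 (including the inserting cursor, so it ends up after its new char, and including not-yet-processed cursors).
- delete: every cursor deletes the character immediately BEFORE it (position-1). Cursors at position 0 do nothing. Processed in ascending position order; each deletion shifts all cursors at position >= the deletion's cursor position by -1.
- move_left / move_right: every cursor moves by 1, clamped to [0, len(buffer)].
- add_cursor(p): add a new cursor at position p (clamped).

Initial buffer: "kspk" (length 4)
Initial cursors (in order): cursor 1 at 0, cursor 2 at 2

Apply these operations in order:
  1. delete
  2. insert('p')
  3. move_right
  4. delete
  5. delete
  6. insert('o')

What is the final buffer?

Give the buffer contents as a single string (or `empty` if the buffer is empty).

After op 1 (delete): buffer="kpk" (len 3), cursors c1@0 c2@1, authorship ...
After op 2 (insert('p')): buffer="pkppk" (len 5), cursors c1@1 c2@3, authorship 1.2..
After op 3 (move_right): buffer="pkppk" (len 5), cursors c1@2 c2@4, authorship 1.2..
After op 4 (delete): buffer="ppk" (len 3), cursors c1@1 c2@2, authorship 12.
After op 5 (delete): buffer="k" (len 1), cursors c1@0 c2@0, authorship .
After op 6 (insert('o')): buffer="ook" (len 3), cursors c1@2 c2@2, authorship 12.

Answer: ook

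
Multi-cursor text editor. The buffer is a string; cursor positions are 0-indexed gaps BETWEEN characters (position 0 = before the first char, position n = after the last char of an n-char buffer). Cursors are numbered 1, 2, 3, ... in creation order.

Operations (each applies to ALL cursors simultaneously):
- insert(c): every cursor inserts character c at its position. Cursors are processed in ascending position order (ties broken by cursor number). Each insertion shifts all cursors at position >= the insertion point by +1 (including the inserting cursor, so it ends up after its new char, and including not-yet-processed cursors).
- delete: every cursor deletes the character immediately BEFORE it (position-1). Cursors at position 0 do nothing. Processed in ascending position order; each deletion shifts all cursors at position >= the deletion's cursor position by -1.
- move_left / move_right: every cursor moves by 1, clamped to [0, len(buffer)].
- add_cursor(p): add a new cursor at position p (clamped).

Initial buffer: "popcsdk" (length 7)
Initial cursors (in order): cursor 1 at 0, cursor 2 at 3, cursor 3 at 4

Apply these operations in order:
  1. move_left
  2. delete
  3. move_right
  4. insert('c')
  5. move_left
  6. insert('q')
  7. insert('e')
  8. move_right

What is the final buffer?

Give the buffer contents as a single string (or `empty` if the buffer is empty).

After op 1 (move_left): buffer="popcsdk" (len 7), cursors c1@0 c2@2 c3@3, authorship .......
After op 2 (delete): buffer="pcsdk" (len 5), cursors c1@0 c2@1 c3@1, authorship .....
After op 3 (move_right): buffer="pcsdk" (len 5), cursors c1@1 c2@2 c3@2, authorship .....
After op 4 (insert('c')): buffer="pccccsdk" (len 8), cursors c1@2 c2@5 c3@5, authorship .1.23...
After op 5 (move_left): buffer="pccccsdk" (len 8), cursors c1@1 c2@4 c3@4, authorship .1.23...
After op 6 (insert('q')): buffer="pqcccqqcsdk" (len 11), cursors c1@2 c2@7 c3@7, authorship .11.2233...
After op 7 (insert('e')): buffer="pqecccqqeecsdk" (len 14), cursors c1@3 c2@10 c3@10, authorship .111.223233...
After op 8 (move_right): buffer="pqecccqqeecsdk" (len 14), cursors c1@4 c2@11 c3@11, authorship .111.223233...

Answer: pqecccqqeecsdk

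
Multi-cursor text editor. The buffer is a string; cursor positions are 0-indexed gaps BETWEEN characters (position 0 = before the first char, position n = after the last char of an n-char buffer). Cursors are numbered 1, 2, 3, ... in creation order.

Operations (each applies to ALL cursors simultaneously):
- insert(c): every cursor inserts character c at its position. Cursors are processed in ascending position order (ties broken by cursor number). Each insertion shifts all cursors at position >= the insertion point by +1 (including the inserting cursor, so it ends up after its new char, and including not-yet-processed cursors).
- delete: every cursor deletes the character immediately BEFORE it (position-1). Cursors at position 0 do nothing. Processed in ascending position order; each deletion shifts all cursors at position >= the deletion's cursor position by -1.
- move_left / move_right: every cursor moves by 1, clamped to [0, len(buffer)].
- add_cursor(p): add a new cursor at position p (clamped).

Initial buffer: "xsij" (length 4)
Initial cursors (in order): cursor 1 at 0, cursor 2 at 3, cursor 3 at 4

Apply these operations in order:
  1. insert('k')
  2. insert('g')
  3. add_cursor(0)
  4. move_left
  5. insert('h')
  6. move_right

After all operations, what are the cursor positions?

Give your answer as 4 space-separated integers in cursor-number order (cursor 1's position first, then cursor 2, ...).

Answer: 4 10 14 2

Derivation:
After op 1 (insert('k')): buffer="kxsikjk" (len 7), cursors c1@1 c2@5 c3@7, authorship 1...2.3
After op 2 (insert('g')): buffer="kgxsikgjkg" (len 10), cursors c1@2 c2@7 c3@10, authorship 11...22.33
After op 3 (add_cursor(0)): buffer="kgxsikgjkg" (len 10), cursors c4@0 c1@2 c2@7 c3@10, authorship 11...22.33
After op 4 (move_left): buffer="kgxsikgjkg" (len 10), cursors c4@0 c1@1 c2@6 c3@9, authorship 11...22.33
After op 5 (insert('h')): buffer="hkhgxsikhgjkhg" (len 14), cursors c4@1 c1@3 c2@9 c3@13, authorship 4111...222.333
After op 6 (move_right): buffer="hkhgxsikhgjkhg" (len 14), cursors c4@2 c1@4 c2@10 c3@14, authorship 4111...222.333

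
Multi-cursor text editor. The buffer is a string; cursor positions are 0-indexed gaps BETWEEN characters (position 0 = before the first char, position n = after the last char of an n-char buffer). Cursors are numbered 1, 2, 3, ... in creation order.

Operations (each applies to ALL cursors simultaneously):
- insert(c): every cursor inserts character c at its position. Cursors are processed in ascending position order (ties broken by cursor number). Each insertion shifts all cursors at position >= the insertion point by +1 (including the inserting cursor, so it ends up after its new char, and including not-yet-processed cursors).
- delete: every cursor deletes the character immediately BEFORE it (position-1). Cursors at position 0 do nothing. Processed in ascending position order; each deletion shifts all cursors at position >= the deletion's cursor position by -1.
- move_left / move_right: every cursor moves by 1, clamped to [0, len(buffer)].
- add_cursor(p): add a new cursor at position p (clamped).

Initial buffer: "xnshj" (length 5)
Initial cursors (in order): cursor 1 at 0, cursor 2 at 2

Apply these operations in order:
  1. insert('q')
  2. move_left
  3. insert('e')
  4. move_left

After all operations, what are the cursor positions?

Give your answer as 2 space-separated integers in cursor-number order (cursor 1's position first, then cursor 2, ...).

After op 1 (insert('q')): buffer="qxnqshj" (len 7), cursors c1@1 c2@4, authorship 1..2...
After op 2 (move_left): buffer="qxnqshj" (len 7), cursors c1@0 c2@3, authorship 1..2...
After op 3 (insert('e')): buffer="eqxneqshj" (len 9), cursors c1@1 c2@5, authorship 11..22...
After op 4 (move_left): buffer="eqxneqshj" (len 9), cursors c1@0 c2@4, authorship 11..22...

Answer: 0 4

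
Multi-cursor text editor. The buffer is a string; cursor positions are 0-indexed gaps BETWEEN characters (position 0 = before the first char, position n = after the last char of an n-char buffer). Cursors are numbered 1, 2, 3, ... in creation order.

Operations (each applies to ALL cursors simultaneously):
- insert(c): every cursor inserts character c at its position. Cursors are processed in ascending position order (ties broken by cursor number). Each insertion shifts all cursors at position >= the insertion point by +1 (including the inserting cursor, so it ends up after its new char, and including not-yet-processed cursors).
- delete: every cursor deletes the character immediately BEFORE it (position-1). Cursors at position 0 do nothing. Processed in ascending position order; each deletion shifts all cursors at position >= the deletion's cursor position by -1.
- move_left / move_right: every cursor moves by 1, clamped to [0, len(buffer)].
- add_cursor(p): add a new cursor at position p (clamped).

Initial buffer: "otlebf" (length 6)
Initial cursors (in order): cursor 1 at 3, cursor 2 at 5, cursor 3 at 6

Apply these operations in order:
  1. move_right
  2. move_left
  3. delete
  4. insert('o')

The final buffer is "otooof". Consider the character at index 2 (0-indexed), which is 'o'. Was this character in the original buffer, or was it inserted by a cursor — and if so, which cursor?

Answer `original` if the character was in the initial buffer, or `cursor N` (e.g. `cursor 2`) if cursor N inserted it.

Answer: cursor 1

Derivation:
After op 1 (move_right): buffer="otlebf" (len 6), cursors c1@4 c2@6 c3@6, authorship ......
After op 2 (move_left): buffer="otlebf" (len 6), cursors c1@3 c2@5 c3@5, authorship ......
After op 3 (delete): buffer="otf" (len 3), cursors c1@2 c2@2 c3@2, authorship ...
After op 4 (insert('o')): buffer="otooof" (len 6), cursors c1@5 c2@5 c3@5, authorship ..123.
Authorship (.=original, N=cursor N): . . 1 2 3 .
Index 2: author = 1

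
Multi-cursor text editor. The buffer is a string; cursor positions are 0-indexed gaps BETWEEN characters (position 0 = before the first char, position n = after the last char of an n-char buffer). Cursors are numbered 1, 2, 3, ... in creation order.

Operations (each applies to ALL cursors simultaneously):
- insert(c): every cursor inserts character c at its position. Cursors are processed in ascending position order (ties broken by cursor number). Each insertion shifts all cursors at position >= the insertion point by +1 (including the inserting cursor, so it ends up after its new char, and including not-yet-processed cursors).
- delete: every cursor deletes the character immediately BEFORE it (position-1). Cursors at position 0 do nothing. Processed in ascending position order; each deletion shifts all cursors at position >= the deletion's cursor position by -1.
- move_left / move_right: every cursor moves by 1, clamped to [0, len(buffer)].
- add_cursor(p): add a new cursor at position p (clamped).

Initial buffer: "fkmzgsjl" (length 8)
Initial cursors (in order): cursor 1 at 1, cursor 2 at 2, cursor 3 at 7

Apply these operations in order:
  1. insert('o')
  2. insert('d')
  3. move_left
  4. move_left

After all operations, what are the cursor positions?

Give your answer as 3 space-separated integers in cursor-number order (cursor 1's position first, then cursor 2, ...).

Answer: 1 4 11

Derivation:
After op 1 (insert('o')): buffer="fokomzgsjol" (len 11), cursors c1@2 c2@4 c3@10, authorship .1.2.....3.
After op 2 (insert('d')): buffer="fodkodmzgsjodl" (len 14), cursors c1@3 c2@6 c3@13, authorship .11.22.....33.
After op 3 (move_left): buffer="fodkodmzgsjodl" (len 14), cursors c1@2 c2@5 c3@12, authorship .11.22.....33.
After op 4 (move_left): buffer="fodkodmzgsjodl" (len 14), cursors c1@1 c2@4 c3@11, authorship .11.22.....33.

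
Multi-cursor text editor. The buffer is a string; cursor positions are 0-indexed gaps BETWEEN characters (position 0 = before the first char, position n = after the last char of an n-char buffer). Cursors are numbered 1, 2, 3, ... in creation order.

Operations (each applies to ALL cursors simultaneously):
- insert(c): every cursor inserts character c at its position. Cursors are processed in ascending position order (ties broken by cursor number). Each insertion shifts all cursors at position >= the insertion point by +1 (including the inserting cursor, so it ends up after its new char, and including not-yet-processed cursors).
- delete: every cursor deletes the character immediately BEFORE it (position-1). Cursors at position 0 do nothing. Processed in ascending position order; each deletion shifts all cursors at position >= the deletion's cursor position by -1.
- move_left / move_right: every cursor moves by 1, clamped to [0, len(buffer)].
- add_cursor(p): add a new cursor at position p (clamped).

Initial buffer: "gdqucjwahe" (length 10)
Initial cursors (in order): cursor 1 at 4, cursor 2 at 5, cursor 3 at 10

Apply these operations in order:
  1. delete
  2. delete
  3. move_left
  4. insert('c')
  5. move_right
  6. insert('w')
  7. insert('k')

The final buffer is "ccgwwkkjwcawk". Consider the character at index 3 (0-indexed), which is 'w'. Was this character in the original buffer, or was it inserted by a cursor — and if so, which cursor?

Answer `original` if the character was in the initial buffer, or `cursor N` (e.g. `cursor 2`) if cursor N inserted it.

Answer: cursor 1

Derivation:
After op 1 (delete): buffer="gdqjwah" (len 7), cursors c1@3 c2@3 c3@7, authorship .......
After op 2 (delete): buffer="gjwa" (len 4), cursors c1@1 c2@1 c3@4, authorship ....
After op 3 (move_left): buffer="gjwa" (len 4), cursors c1@0 c2@0 c3@3, authorship ....
After op 4 (insert('c')): buffer="ccgjwca" (len 7), cursors c1@2 c2@2 c3@6, authorship 12...3.
After op 5 (move_right): buffer="ccgjwca" (len 7), cursors c1@3 c2@3 c3@7, authorship 12...3.
After op 6 (insert('w')): buffer="ccgwwjwcaw" (len 10), cursors c1@5 c2@5 c3@10, authorship 12.12..3.3
After op 7 (insert('k')): buffer="ccgwwkkjwcawk" (len 13), cursors c1@7 c2@7 c3@13, authorship 12.1212..3.33
Authorship (.=original, N=cursor N): 1 2 . 1 2 1 2 . . 3 . 3 3
Index 3: author = 1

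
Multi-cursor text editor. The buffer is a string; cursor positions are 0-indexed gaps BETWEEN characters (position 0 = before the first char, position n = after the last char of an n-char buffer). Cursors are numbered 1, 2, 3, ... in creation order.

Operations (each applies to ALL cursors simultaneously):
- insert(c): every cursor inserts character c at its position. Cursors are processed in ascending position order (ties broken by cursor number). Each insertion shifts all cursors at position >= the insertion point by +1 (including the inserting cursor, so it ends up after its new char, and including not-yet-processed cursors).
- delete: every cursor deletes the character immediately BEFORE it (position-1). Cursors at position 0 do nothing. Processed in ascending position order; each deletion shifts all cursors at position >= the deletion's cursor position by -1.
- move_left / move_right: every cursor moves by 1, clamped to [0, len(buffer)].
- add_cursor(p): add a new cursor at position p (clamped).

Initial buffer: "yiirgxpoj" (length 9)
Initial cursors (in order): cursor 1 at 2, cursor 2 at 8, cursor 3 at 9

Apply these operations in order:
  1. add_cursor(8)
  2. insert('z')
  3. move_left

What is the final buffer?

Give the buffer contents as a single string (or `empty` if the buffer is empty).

After op 1 (add_cursor(8)): buffer="yiirgxpoj" (len 9), cursors c1@2 c2@8 c4@8 c3@9, authorship .........
After op 2 (insert('z')): buffer="yizirgxpozzjz" (len 13), cursors c1@3 c2@11 c4@11 c3@13, authorship ..1......24.3
After op 3 (move_left): buffer="yizirgxpozzjz" (len 13), cursors c1@2 c2@10 c4@10 c3@12, authorship ..1......24.3

Answer: yizirgxpozzjz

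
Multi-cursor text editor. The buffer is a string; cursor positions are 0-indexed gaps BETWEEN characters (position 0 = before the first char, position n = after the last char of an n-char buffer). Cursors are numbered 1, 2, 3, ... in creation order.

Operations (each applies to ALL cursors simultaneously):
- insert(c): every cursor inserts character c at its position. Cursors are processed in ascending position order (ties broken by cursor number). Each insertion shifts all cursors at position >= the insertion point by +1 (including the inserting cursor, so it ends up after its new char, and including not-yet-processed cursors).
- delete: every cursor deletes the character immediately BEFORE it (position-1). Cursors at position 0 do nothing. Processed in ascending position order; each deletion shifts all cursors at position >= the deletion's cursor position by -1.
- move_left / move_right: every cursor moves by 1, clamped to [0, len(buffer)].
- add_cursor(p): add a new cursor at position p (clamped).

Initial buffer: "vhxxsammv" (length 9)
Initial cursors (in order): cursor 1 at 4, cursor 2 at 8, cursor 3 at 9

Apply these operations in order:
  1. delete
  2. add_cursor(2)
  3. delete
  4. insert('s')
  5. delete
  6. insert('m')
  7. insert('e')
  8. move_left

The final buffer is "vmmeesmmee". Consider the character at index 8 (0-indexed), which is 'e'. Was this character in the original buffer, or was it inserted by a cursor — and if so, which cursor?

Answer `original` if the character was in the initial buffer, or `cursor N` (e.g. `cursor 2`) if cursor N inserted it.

Answer: cursor 2

Derivation:
After op 1 (delete): buffer="vhxsam" (len 6), cursors c1@3 c2@6 c3@6, authorship ......
After op 2 (add_cursor(2)): buffer="vhxsam" (len 6), cursors c4@2 c1@3 c2@6 c3@6, authorship ......
After op 3 (delete): buffer="vs" (len 2), cursors c1@1 c4@1 c2@2 c3@2, authorship ..
After op 4 (insert('s')): buffer="vsssss" (len 6), cursors c1@3 c4@3 c2@6 c3@6, authorship .14.23
After op 5 (delete): buffer="vs" (len 2), cursors c1@1 c4@1 c2@2 c3@2, authorship ..
After op 6 (insert('m')): buffer="vmmsmm" (len 6), cursors c1@3 c4@3 c2@6 c3@6, authorship .14.23
After op 7 (insert('e')): buffer="vmmeesmmee" (len 10), cursors c1@5 c4@5 c2@10 c3@10, authorship .1414.2323
After op 8 (move_left): buffer="vmmeesmmee" (len 10), cursors c1@4 c4@4 c2@9 c3@9, authorship .1414.2323
Authorship (.=original, N=cursor N): . 1 4 1 4 . 2 3 2 3
Index 8: author = 2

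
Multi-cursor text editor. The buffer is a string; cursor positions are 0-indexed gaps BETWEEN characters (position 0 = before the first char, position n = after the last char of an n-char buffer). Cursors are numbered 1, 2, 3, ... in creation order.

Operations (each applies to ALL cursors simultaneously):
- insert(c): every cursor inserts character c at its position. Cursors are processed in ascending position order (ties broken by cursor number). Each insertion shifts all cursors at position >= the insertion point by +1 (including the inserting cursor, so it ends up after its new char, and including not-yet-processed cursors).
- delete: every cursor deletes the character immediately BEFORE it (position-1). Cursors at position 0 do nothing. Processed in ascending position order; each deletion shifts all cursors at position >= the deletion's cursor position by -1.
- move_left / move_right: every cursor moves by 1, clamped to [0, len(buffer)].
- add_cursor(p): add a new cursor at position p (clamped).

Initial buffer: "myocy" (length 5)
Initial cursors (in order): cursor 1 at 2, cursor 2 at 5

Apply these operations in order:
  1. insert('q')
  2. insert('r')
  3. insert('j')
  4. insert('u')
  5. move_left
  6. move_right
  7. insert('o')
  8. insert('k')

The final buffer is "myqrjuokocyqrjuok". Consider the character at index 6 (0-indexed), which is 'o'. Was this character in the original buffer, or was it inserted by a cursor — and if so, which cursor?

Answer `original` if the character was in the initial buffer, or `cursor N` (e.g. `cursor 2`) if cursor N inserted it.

After op 1 (insert('q')): buffer="myqocyq" (len 7), cursors c1@3 c2@7, authorship ..1...2
After op 2 (insert('r')): buffer="myqrocyqr" (len 9), cursors c1@4 c2@9, authorship ..11...22
After op 3 (insert('j')): buffer="myqrjocyqrj" (len 11), cursors c1@5 c2@11, authorship ..111...222
After op 4 (insert('u')): buffer="myqrjuocyqrju" (len 13), cursors c1@6 c2@13, authorship ..1111...2222
After op 5 (move_left): buffer="myqrjuocyqrju" (len 13), cursors c1@5 c2@12, authorship ..1111...2222
After op 6 (move_right): buffer="myqrjuocyqrju" (len 13), cursors c1@6 c2@13, authorship ..1111...2222
After op 7 (insert('o')): buffer="myqrjuoocyqrjuo" (len 15), cursors c1@7 c2@15, authorship ..11111...22222
After op 8 (insert('k')): buffer="myqrjuokocyqrjuok" (len 17), cursors c1@8 c2@17, authorship ..111111...222222
Authorship (.=original, N=cursor N): . . 1 1 1 1 1 1 . . . 2 2 2 2 2 2
Index 6: author = 1

Answer: cursor 1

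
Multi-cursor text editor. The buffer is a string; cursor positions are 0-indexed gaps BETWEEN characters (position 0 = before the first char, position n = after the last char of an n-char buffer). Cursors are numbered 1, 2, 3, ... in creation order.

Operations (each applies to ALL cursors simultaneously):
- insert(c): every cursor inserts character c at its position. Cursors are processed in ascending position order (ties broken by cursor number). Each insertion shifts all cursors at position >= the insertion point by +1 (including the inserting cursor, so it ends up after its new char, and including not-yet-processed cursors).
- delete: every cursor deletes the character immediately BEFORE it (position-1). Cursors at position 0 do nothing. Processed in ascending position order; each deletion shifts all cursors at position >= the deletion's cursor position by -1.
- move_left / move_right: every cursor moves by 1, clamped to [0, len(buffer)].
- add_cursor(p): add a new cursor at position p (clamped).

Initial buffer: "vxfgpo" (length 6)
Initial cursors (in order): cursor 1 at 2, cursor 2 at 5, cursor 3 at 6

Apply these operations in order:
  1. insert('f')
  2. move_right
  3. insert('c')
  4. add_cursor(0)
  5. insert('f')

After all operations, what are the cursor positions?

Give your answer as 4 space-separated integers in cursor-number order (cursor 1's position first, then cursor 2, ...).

Answer: 7 13 16 1

Derivation:
After op 1 (insert('f')): buffer="vxffgpfof" (len 9), cursors c1@3 c2@7 c3@9, authorship ..1...2.3
After op 2 (move_right): buffer="vxffgpfof" (len 9), cursors c1@4 c2@8 c3@9, authorship ..1...2.3
After op 3 (insert('c')): buffer="vxffcgpfocfc" (len 12), cursors c1@5 c2@10 c3@12, authorship ..1.1..2.233
After op 4 (add_cursor(0)): buffer="vxffcgpfocfc" (len 12), cursors c4@0 c1@5 c2@10 c3@12, authorship ..1.1..2.233
After op 5 (insert('f')): buffer="fvxffcfgpfocffcf" (len 16), cursors c4@1 c1@7 c2@13 c3@16, authorship 4..1.11..2.22333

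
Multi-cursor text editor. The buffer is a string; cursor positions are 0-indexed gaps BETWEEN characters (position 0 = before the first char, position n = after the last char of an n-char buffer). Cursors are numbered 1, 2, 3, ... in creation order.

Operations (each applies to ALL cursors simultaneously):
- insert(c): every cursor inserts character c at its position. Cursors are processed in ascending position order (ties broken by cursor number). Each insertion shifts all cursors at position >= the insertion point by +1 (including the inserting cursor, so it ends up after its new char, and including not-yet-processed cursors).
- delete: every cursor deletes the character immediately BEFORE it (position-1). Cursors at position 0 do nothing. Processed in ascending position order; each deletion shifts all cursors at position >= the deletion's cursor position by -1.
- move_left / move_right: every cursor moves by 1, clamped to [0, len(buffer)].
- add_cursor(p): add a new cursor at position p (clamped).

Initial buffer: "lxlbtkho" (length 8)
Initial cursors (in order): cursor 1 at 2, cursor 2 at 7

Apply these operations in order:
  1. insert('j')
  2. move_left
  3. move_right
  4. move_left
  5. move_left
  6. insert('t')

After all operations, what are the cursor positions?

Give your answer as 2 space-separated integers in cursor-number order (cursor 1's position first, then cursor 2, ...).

After op 1 (insert('j')): buffer="lxjlbtkhjo" (len 10), cursors c1@3 c2@9, authorship ..1.....2.
After op 2 (move_left): buffer="lxjlbtkhjo" (len 10), cursors c1@2 c2@8, authorship ..1.....2.
After op 3 (move_right): buffer="lxjlbtkhjo" (len 10), cursors c1@3 c2@9, authorship ..1.....2.
After op 4 (move_left): buffer="lxjlbtkhjo" (len 10), cursors c1@2 c2@8, authorship ..1.....2.
After op 5 (move_left): buffer="lxjlbtkhjo" (len 10), cursors c1@1 c2@7, authorship ..1.....2.
After op 6 (insert('t')): buffer="ltxjlbtkthjo" (len 12), cursors c1@2 c2@9, authorship .1.1....2.2.

Answer: 2 9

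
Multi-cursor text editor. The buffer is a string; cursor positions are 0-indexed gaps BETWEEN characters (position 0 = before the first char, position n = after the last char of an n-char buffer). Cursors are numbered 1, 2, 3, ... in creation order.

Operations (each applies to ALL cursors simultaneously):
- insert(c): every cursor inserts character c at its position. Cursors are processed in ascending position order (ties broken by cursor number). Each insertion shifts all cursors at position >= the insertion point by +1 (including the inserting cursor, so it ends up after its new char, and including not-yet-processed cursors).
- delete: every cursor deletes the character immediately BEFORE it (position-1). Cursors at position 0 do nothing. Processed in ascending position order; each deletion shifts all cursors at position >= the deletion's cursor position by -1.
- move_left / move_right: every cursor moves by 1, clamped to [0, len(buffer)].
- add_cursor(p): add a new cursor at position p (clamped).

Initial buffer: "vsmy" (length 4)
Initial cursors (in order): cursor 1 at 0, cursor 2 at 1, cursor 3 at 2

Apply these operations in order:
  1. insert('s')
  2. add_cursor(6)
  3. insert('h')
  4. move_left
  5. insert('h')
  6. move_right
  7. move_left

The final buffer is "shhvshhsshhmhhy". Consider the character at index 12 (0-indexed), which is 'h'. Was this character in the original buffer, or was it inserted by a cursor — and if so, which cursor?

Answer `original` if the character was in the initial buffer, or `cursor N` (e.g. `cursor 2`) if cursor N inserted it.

Answer: cursor 4

Derivation:
After op 1 (insert('s')): buffer="svsssmy" (len 7), cursors c1@1 c2@3 c3@5, authorship 1.2.3..
After op 2 (add_cursor(6)): buffer="svsssmy" (len 7), cursors c1@1 c2@3 c3@5 c4@6, authorship 1.2.3..
After op 3 (insert('h')): buffer="shvshsshmhy" (len 11), cursors c1@2 c2@5 c3@8 c4@10, authorship 11.22.33.4.
After op 4 (move_left): buffer="shvshsshmhy" (len 11), cursors c1@1 c2@4 c3@7 c4@9, authorship 11.22.33.4.
After op 5 (insert('h')): buffer="shhvshhsshhmhhy" (len 15), cursors c1@2 c2@6 c3@10 c4@13, authorship 111.222.333.44.
After op 6 (move_right): buffer="shhvshhsshhmhhy" (len 15), cursors c1@3 c2@7 c3@11 c4@14, authorship 111.222.333.44.
After op 7 (move_left): buffer="shhvshhsshhmhhy" (len 15), cursors c1@2 c2@6 c3@10 c4@13, authorship 111.222.333.44.
Authorship (.=original, N=cursor N): 1 1 1 . 2 2 2 . 3 3 3 . 4 4 .
Index 12: author = 4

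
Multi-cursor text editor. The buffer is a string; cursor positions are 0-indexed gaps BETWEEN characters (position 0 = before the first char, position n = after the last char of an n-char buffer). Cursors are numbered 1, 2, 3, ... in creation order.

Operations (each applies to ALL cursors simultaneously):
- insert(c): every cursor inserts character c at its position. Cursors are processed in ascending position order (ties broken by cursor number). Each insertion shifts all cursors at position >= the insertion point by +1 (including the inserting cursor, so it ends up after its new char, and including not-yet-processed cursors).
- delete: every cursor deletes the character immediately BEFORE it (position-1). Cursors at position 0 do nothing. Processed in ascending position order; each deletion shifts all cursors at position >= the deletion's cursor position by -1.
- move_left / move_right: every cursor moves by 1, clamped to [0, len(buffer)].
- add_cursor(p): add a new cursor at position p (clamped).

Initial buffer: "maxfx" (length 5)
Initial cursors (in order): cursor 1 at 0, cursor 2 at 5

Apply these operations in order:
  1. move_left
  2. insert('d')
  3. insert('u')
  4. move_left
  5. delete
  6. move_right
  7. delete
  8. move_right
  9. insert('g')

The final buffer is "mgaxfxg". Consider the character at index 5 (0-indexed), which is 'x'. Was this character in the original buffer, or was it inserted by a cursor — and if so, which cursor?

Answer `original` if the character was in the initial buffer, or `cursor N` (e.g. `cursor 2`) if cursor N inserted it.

Answer: original

Derivation:
After op 1 (move_left): buffer="maxfx" (len 5), cursors c1@0 c2@4, authorship .....
After op 2 (insert('d')): buffer="dmaxfdx" (len 7), cursors c1@1 c2@6, authorship 1....2.
After op 3 (insert('u')): buffer="dumaxfdux" (len 9), cursors c1@2 c2@8, authorship 11....22.
After op 4 (move_left): buffer="dumaxfdux" (len 9), cursors c1@1 c2@7, authorship 11....22.
After op 5 (delete): buffer="umaxfux" (len 7), cursors c1@0 c2@5, authorship 1....2.
After op 6 (move_right): buffer="umaxfux" (len 7), cursors c1@1 c2@6, authorship 1....2.
After op 7 (delete): buffer="maxfx" (len 5), cursors c1@0 c2@4, authorship .....
After op 8 (move_right): buffer="maxfx" (len 5), cursors c1@1 c2@5, authorship .....
After op 9 (insert('g')): buffer="mgaxfxg" (len 7), cursors c1@2 c2@7, authorship .1....2
Authorship (.=original, N=cursor N): . 1 . . . . 2
Index 5: author = original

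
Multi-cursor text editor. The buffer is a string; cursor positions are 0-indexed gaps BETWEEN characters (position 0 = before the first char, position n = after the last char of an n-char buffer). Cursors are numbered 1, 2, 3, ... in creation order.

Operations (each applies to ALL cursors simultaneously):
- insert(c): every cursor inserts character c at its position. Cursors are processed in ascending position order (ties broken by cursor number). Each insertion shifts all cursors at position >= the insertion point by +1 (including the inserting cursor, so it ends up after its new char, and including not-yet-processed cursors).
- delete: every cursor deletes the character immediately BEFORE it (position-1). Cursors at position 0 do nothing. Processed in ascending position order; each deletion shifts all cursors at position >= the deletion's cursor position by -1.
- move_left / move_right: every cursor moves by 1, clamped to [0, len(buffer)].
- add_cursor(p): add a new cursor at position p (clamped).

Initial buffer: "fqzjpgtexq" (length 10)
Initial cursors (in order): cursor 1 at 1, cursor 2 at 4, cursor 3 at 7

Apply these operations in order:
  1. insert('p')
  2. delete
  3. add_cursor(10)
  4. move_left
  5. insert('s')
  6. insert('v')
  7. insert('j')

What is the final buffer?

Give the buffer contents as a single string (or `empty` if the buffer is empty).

After op 1 (insert('p')): buffer="fpqzjppgtpexq" (len 13), cursors c1@2 c2@6 c3@10, authorship .1...2...3...
After op 2 (delete): buffer="fqzjpgtexq" (len 10), cursors c1@1 c2@4 c3@7, authorship ..........
After op 3 (add_cursor(10)): buffer="fqzjpgtexq" (len 10), cursors c1@1 c2@4 c3@7 c4@10, authorship ..........
After op 4 (move_left): buffer="fqzjpgtexq" (len 10), cursors c1@0 c2@3 c3@6 c4@9, authorship ..........
After op 5 (insert('s')): buffer="sfqzsjpgstexsq" (len 14), cursors c1@1 c2@5 c3@9 c4@13, authorship 1...2...3...4.
After op 6 (insert('v')): buffer="svfqzsvjpgsvtexsvq" (len 18), cursors c1@2 c2@7 c3@12 c4@17, authorship 11...22...33...44.
After op 7 (insert('j')): buffer="svjfqzsvjjpgsvjtexsvjq" (len 22), cursors c1@3 c2@9 c3@15 c4@21, authorship 111...222...333...444.

Answer: svjfqzsvjjpgsvjtexsvjq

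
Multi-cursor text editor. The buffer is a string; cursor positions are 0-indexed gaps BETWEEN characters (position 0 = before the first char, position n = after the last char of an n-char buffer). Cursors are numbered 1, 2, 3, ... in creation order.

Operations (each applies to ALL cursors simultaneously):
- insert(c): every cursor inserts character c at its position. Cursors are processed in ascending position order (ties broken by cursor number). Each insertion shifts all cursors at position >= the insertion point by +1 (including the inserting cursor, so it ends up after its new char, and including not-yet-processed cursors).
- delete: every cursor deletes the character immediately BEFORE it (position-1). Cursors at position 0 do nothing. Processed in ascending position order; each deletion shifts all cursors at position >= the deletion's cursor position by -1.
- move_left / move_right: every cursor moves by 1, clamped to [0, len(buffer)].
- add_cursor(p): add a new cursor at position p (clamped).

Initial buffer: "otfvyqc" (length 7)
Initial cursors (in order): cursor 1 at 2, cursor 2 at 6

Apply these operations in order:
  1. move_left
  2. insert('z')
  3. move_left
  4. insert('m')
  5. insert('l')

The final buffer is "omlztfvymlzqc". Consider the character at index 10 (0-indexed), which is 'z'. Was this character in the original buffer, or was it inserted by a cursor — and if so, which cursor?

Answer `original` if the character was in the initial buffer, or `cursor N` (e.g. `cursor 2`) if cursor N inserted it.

After op 1 (move_left): buffer="otfvyqc" (len 7), cursors c1@1 c2@5, authorship .......
After op 2 (insert('z')): buffer="oztfvyzqc" (len 9), cursors c1@2 c2@7, authorship .1....2..
After op 3 (move_left): buffer="oztfvyzqc" (len 9), cursors c1@1 c2@6, authorship .1....2..
After op 4 (insert('m')): buffer="omztfvymzqc" (len 11), cursors c1@2 c2@8, authorship .11....22..
After op 5 (insert('l')): buffer="omlztfvymlzqc" (len 13), cursors c1@3 c2@10, authorship .111....222..
Authorship (.=original, N=cursor N): . 1 1 1 . . . . 2 2 2 . .
Index 10: author = 2

Answer: cursor 2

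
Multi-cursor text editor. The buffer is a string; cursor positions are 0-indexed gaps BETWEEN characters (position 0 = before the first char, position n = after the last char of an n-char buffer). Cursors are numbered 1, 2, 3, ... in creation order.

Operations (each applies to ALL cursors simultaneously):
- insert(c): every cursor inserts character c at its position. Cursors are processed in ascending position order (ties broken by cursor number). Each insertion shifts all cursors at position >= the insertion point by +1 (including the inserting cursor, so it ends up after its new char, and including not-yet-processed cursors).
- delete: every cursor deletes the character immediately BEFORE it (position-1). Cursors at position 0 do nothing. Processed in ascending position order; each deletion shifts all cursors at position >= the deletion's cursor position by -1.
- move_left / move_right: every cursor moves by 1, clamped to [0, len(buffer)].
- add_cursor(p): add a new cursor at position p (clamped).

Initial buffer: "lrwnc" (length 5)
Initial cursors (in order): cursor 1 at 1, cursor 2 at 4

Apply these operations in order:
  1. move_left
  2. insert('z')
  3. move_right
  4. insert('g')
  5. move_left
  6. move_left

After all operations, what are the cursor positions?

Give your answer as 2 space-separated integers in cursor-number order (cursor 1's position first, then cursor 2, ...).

Answer: 1 6

Derivation:
After op 1 (move_left): buffer="lrwnc" (len 5), cursors c1@0 c2@3, authorship .....
After op 2 (insert('z')): buffer="zlrwznc" (len 7), cursors c1@1 c2@5, authorship 1...2..
After op 3 (move_right): buffer="zlrwznc" (len 7), cursors c1@2 c2@6, authorship 1...2..
After op 4 (insert('g')): buffer="zlgrwzngc" (len 9), cursors c1@3 c2@8, authorship 1.1..2.2.
After op 5 (move_left): buffer="zlgrwzngc" (len 9), cursors c1@2 c2@7, authorship 1.1..2.2.
After op 6 (move_left): buffer="zlgrwzngc" (len 9), cursors c1@1 c2@6, authorship 1.1..2.2.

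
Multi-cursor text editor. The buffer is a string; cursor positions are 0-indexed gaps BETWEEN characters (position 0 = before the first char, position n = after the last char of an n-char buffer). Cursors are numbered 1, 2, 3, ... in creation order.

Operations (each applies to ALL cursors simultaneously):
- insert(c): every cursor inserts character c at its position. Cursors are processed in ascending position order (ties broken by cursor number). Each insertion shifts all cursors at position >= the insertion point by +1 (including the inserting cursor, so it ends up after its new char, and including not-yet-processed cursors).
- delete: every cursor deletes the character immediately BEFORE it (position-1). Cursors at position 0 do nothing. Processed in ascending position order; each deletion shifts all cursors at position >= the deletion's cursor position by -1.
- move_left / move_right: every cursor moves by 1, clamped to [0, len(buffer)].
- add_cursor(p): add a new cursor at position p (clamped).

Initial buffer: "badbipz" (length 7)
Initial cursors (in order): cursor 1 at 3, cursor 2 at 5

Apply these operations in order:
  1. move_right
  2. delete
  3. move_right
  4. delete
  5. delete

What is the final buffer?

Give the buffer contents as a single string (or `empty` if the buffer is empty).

After op 1 (move_right): buffer="badbipz" (len 7), cursors c1@4 c2@6, authorship .......
After op 2 (delete): buffer="badiz" (len 5), cursors c1@3 c2@4, authorship .....
After op 3 (move_right): buffer="badiz" (len 5), cursors c1@4 c2@5, authorship .....
After op 4 (delete): buffer="bad" (len 3), cursors c1@3 c2@3, authorship ...
After op 5 (delete): buffer="b" (len 1), cursors c1@1 c2@1, authorship .

Answer: b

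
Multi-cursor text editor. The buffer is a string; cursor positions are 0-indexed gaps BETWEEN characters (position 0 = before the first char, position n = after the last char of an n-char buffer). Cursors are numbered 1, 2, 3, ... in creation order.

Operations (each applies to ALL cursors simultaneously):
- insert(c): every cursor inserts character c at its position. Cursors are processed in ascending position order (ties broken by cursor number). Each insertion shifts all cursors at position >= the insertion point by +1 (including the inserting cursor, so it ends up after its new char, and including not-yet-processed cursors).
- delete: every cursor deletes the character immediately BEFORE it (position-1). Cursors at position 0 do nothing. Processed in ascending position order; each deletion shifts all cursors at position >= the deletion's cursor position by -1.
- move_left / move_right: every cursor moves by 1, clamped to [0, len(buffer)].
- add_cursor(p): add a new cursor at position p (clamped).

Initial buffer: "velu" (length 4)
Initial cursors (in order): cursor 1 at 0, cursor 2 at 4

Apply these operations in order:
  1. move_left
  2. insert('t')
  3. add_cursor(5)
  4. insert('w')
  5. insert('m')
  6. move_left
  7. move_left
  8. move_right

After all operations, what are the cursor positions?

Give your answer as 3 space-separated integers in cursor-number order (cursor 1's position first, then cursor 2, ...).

After op 1 (move_left): buffer="velu" (len 4), cursors c1@0 c2@3, authorship ....
After op 2 (insert('t')): buffer="tveltu" (len 6), cursors c1@1 c2@5, authorship 1...2.
After op 3 (add_cursor(5)): buffer="tveltu" (len 6), cursors c1@1 c2@5 c3@5, authorship 1...2.
After op 4 (insert('w')): buffer="twveltwwu" (len 9), cursors c1@2 c2@8 c3@8, authorship 11...223.
After op 5 (insert('m')): buffer="twmveltwwmmu" (len 12), cursors c1@3 c2@11 c3@11, authorship 111...22323.
After op 6 (move_left): buffer="twmveltwwmmu" (len 12), cursors c1@2 c2@10 c3@10, authorship 111...22323.
After op 7 (move_left): buffer="twmveltwwmmu" (len 12), cursors c1@1 c2@9 c3@9, authorship 111...22323.
After op 8 (move_right): buffer="twmveltwwmmu" (len 12), cursors c1@2 c2@10 c3@10, authorship 111...22323.

Answer: 2 10 10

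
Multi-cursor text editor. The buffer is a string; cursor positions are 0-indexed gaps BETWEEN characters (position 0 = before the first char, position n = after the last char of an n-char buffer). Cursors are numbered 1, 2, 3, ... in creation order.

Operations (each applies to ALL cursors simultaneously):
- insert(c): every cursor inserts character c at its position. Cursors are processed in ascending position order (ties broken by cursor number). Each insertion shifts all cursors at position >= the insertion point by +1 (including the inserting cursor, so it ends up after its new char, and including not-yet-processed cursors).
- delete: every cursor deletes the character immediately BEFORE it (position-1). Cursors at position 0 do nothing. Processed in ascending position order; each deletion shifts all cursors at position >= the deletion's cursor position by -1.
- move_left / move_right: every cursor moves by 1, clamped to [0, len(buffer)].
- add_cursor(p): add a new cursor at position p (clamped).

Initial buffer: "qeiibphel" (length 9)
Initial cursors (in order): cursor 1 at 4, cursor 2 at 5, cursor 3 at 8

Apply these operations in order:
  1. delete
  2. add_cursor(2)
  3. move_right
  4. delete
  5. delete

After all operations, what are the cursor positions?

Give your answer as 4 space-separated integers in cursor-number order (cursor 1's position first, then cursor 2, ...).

After op 1 (delete): buffer="qeiphl" (len 6), cursors c1@3 c2@3 c3@5, authorship ......
After op 2 (add_cursor(2)): buffer="qeiphl" (len 6), cursors c4@2 c1@3 c2@3 c3@5, authorship ......
After op 3 (move_right): buffer="qeiphl" (len 6), cursors c4@3 c1@4 c2@4 c3@6, authorship ......
After op 4 (delete): buffer="qh" (len 2), cursors c1@1 c2@1 c4@1 c3@2, authorship ..
After op 5 (delete): buffer="" (len 0), cursors c1@0 c2@0 c3@0 c4@0, authorship 

Answer: 0 0 0 0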